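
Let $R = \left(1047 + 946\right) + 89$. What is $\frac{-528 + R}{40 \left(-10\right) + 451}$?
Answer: $\frac{518}{17} \approx 30.471$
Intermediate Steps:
$R = 2082$ ($R = 1993 + 89 = 2082$)
$\frac{-528 + R}{40 \left(-10\right) + 451} = \frac{-528 + 2082}{40 \left(-10\right) + 451} = \frac{1554}{-400 + 451} = \frac{1554}{51} = 1554 \cdot \frac{1}{51} = \frac{518}{17}$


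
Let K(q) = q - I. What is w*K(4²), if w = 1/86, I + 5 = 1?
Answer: 10/43 ≈ 0.23256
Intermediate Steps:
I = -4 (I = -5 + 1 = -4)
K(q) = 4 + q (K(q) = q - 1*(-4) = q + 4 = 4 + q)
w = 1/86 ≈ 0.011628
w*K(4²) = (4 + 4²)/86 = (4 + 16)/86 = (1/86)*20 = 10/43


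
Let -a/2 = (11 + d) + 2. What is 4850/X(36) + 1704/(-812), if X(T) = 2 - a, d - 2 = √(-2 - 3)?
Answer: 267766/1827 - 2425*I*√5/261 ≈ 146.56 - 20.776*I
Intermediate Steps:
d = 2 + I*√5 (d = 2 + √(-2 - 3) = 2 + √(-5) = 2 + I*√5 ≈ 2.0 + 2.2361*I)
a = -30 - 2*I*√5 (a = -2*((11 + (2 + I*√5)) + 2) = -2*((13 + I*√5) + 2) = -2*(15 + I*√5) = -30 - 2*I*√5 ≈ -30.0 - 4.4721*I)
X(T) = 32 + 2*I*√5 (X(T) = 2 - (-30 - 2*I*√5) = 2 + (30 + 2*I*√5) = 32 + 2*I*√5)
4850/X(36) + 1704/(-812) = 4850/(32 + 2*I*√5) + 1704/(-812) = 4850/(32 + 2*I*√5) + 1704*(-1/812) = 4850/(32 + 2*I*√5) - 426/203 = -426/203 + 4850/(32 + 2*I*√5)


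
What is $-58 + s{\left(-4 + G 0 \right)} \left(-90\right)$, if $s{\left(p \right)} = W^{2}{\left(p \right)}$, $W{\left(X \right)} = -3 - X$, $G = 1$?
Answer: $-148$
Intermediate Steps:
$s{\left(p \right)} = \left(-3 - p\right)^{2}$
$-58 + s{\left(-4 + G 0 \right)} \left(-90\right) = -58 + \left(3 + \left(-4 + 1 \cdot 0\right)\right)^{2} \left(-90\right) = -58 + \left(3 + \left(-4 + 0\right)\right)^{2} \left(-90\right) = -58 + \left(3 - 4\right)^{2} \left(-90\right) = -58 + \left(-1\right)^{2} \left(-90\right) = -58 + 1 \left(-90\right) = -58 - 90 = -148$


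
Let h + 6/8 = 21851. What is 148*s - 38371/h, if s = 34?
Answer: 439648348/87401 ≈ 5030.2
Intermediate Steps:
h = 87401/4 (h = -¾ + 21851 = 87401/4 ≈ 21850.)
148*s - 38371/h = 148*34 - 38371/87401/4 = 5032 - 38371*4/87401 = 5032 - 153484/87401 = 439648348/87401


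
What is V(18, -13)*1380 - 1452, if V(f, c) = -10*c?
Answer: 177948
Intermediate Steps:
V(f, c) = -10*c
V(18, -13)*1380 - 1452 = -10*(-13)*1380 - 1452 = 130*1380 - 1452 = 179400 - 1452 = 177948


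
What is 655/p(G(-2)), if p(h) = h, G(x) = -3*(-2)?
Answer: 655/6 ≈ 109.17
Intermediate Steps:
G(x) = 6
655/p(G(-2)) = 655/6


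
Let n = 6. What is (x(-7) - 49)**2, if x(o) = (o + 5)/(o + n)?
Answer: 2209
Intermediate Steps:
x(o) = (5 + o)/(6 + o) (x(o) = (o + 5)/(o + 6) = (5 + o)/(6 + o))
(x(-7) - 49)**2 = ((5 - 7)/(6 - 7) - 49)**2 = (-2/(-1) - 49)**2 = (-1*(-2) - 49)**2 = (2 - 49)**2 = (-47)**2 = 2209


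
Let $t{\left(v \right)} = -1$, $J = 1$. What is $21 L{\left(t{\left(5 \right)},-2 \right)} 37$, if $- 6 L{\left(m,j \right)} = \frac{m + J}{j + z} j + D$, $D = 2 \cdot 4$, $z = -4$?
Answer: $-1036$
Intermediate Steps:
$D = 8$
$L{\left(m,j \right)} = - \frac{4}{3} - \frac{j \left(1 + m\right)}{6 \left(-4 + j\right)}$ ($L{\left(m,j \right)} = - \frac{\frac{m + 1}{j - 4} j + 8}{6} = - \frac{\frac{1 + m}{-4 + j} j + 8}{6} = - \frac{\frac{j \left(1 + m\right)}{-4 + j} + 8}{6} = - \frac{8 + \frac{j \left(1 + m\right)}{-4 + j}}{6} = - \frac{4}{3} - \frac{j \left(1 + m\right)}{6 \left(-4 + j\right)}$)
$21 L{\left(t{\left(5 \right)},-2 \right)} 37 = 21 \frac{32 - -18 - \left(-2\right) \left(-1\right)}{6 \left(-4 - 2\right)} 37 = 21 \frac{32 + 18 - 2}{6 \left(-6\right)} 37 = 21 \cdot \frac{1}{6} \left(- \frac{1}{6}\right) 48 \cdot 37 = 21 \left(- \frac{4}{3}\right) 37 = \left(-28\right) 37 = -1036$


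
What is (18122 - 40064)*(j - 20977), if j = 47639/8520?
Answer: 653419598457/1420 ≈ 4.6015e+8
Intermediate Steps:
j = 47639/8520 (j = 47639*(1/8520) = 47639/8520 ≈ 5.5914)
(18122 - 40064)*(j - 20977) = (18122 - 40064)*(47639/8520 - 20977) = -21942*(-178676401/8520) = 653419598457/1420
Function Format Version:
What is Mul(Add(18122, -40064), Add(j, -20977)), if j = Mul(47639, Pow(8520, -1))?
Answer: Rational(653419598457, 1420) ≈ 4.6015e+8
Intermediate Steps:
j = Rational(47639, 8520) (j = Mul(47639, Rational(1, 8520)) = Rational(47639, 8520) ≈ 5.5914)
Mul(Add(18122, -40064), Add(j, -20977)) = Mul(Add(18122, -40064), Add(Rational(47639, 8520), -20977)) = Mul(-21942, Rational(-178676401, 8520)) = Rational(653419598457, 1420)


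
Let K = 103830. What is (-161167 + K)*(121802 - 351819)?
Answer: 13188484729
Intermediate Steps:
(-161167 + K)*(121802 - 351819) = (-161167 + 103830)*(121802 - 351819) = -57337*(-230017) = 13188484729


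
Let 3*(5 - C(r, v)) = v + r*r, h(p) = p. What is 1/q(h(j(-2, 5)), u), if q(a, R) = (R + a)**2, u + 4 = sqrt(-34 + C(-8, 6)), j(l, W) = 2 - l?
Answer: -3/157 ≈ -0.019108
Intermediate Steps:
C(r, v) = 5 - v/3 - r**2/3 (C(r, v) = 5 - (v + r*r)/3 = 5 - (v + r**2)/3 = 5 + (-v/3 - r**2/3) = 5 - v/3 - r**2/3)
u = -4 + I*sqrt(471)/3 (u = -4 + sqrt(-34 + (5 - 1/3*6 - 1/3*(-8)**2)) = -4 + sqrt(-34 + (5 - 2 - 1/3*64)) = -4 + sqrt(-34 + (5 - 2 - 64/3)) = -4 + sqrt(-34 - 55/3) = -4 + sqrt(-157/3) = -4 + I*sqrt(471)/3 ≈ -4.0 + 7.2342*I)
1/q(h(j(-2, 5)), u) = 1/(((-4 + I*sqrt(471)/3) + (2 - 1*(-2)))**2) = 1/(((-4 + I*sqrt(471)/3) + (2 + 2))**2) = 1/(((-4 + I*sqrt(471)/3) + 4)**2) = 1/((I*sqrt(471)/3)**2) = 1/(-157/3) = -3/157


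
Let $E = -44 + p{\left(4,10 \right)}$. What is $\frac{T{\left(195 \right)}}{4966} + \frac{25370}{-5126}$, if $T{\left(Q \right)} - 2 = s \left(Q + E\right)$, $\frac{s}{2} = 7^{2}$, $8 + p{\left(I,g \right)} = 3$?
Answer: $- \frac{13158590}{6363929} \approx -2.0677$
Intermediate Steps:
$p{\left(I,g \right)} = -5$ ($p{\left(I,g \right)} = -8 + 3 = -5$)
$s = 98$ ($s = 2 \cdot 7^{2} = 2 \cdot 49 = 98$)
$E = -49$ ($E = -44 - 5 = -49$)
$T{\left(Q \right)} = -4800 + 98 Q$ ($T{\left(Q \right)} = 2 + 98 \left(Q - 49\right) = 2 + 98 \left(-49 + Q\right) = 2 + \left(-4802 + 98 Q\right) = -4800 + 98 Q$)
$\frac{T{\left(195 \right)}}{4966} + \frac{25370}{-5126} = \frac{-4800 + 98 \cdot 195}{4966} + \frac{25370}{-5126} = \left(-4800 + 19110\right) \frac{1}{4966} + 25370 \left(- \frac{1}{5126}\right) = 14310 \cdot \frac{1}{4966} - \frac{12685}{2563} = \frac{7155}{2483} - \frac{12685}{2563} = - \frac{13158590}{6363929}$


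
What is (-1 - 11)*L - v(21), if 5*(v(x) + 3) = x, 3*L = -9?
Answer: 174/5 ≈ 34.800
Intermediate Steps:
L = -3 (L = (⅓)*(-9) = -3)
v(x) = -3 + x/5
(-1 - 11)*L - v(21) = (-1 - 11)*(-3) - (-3 + (⅕)*21) = -12*(-3) - (-3 + 21/5) = 36 - 1*6/5 = 36 - 6/5 = 174/5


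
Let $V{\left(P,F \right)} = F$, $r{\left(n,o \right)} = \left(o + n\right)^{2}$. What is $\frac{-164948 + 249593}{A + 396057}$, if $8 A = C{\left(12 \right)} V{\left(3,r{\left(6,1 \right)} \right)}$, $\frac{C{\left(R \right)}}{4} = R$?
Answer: $\frac{9405}{44039} \approx 0.21356$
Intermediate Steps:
$r{\left(n,o \right)} = \left(n + o\right)^{2}$
$C{\left(R \right)} = 4 R$
$A = 294$ ($A = \frac{4 \cdot 12 \left(6 + 1\right)^{2}}{8} = \frac{48 \cdot 7^{2}}{8} = \frac{48 \cdot 49}{8} = \frac{1}{8} \cdot 2352 = 294$)
$\frac{-164948 + 249593}{A + 396057} = \frac{-164948 + 249593}{294 + 396057} = \frac{84645}{396351} = 84645 \cdot \frac{1}{396351} = \frac{9405}{44039}$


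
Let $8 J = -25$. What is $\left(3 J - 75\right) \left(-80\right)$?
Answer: $6750$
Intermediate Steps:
$J = - \frac{25}{8}$ ($J = \frac{1}{8} \left(-25\right) = - \frac{25}{8} \approx -3.125$)
$\left(3 J - 75\right) \left(-80\right) = \left(3 \left(- \frac{25}{8}\right) - 75\right) \left(-80\right) = \left(- \frac{75}{8} - 75\right) \left(-80\right) = \left(- \frac{675}{8}\right) \left(-80\right) = 6750$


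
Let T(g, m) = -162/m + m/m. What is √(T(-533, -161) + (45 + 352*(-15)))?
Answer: 4*I*√8477777/161 ≈ 72.339*I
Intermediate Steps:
T(g, m) = 1 - 162/m (T(g, m) = -162/m + 1 = 1 - 162/m)
√(T(-533, -161) + (45 + 352*(-15))) = √((-162 - 161)/(-161) + (45 + 352*(-15))) = √(-1/161*(-323) + (45 - 5280)) = √(323/161 - 5235) = √(-842512/161) = 4*I*√8477777/161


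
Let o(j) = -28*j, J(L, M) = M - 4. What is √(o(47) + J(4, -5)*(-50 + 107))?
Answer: I*√1829 ≈ 42.767*I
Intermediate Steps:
J(L, M) = -4 + M
√(o(47) + J(4, -5)*(-50 + 107)) = √(-28*47 + (-4 - 5)*(-50 + 107)) = √(-1316 - 9*57) = √(-1316 - 513) = √(-1829) = I*√1829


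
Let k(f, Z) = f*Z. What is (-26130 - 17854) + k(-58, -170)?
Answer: -34124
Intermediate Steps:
k(f, Z) = Z*f
(-26130 - 17854) + k(-58, -170) = (-26130 - 17854) - 170*(-58) = -43984 + 9860 = -34124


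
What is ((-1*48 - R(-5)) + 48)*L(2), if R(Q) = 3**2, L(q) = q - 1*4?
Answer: 18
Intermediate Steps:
L(q) = -4 + q (L(q) = q - 4 = -4 + q)
R(Q) = 9
((-1*48 - R(-5)) + 48)*L(2) = ((-1*48 - 1*9) + 48)*(-4 + 2) = ((-48 - 9) + 48)*(-2) = (-57 + 48)*(-2) = -9*(-2) = 18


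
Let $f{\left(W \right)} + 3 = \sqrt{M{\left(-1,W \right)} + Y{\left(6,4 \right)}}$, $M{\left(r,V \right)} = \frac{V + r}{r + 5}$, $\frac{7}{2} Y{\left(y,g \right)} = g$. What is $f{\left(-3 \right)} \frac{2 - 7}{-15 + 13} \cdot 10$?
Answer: $-75 + \frac{25 \sqrt{7}}{7} \approx -65.551$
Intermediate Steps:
$Y{\left(y,g \right)} = \frac{2 g}{7}$
$M{\left(r,V \right)} = \frac{V + r}{5 + r}$
$f{\left(W \right)} = -3 + \sqrt{\frac{25}{28} + \frac{W}{4}}$ ($f{\left(W \right)} = -3 + \sqrt{\frac{W - 1}{5 - 1} + \frac{2}{7} \cdot 4} = -3 + \sqrt{\frac{-1 + W}{4} + \frac{8}{7}} = -3 + \sqrt{\left(- \frac{1}{4} + \frac{W}{4}\right) + \frac{8}{7}} = -3 + \sqrt{\frac{25}{28} + \frac{W}{4}}$)
$f{\left(-3 \right)} \frac{2 - 7}{-15 + 13} \cdot 10 = \left(-3 + \frac{\sqrt{175 + 49 \left(-3\right)}}{14}\right) \frac{2 - 7}{-15 + 13} \cdot 10 = \left(-3 + \frac{\sqrt{175 - 147}}{14}\right) \left(- \frac{5}{-2}\right) 10 = \left(-3 + \frac{\sqrt{28}}{14}\right) \left(\left(-5\right) \left(- \frac{1}{2}\right)\right) 10 = \left(-3 + \frac{2 \sqrt{7}}{14}\right) \frac{5}{2} \cdot 10 = \left(-3 + \frac{\sqrt{7}}{7}\right) \frac{5}{2} \cdot 10 = \left(- \frac{15}{2} + \frac{5 \sqrt{7}}{14}\right) 10 = -75 + \frac{25 \sqrt{7}}{7}$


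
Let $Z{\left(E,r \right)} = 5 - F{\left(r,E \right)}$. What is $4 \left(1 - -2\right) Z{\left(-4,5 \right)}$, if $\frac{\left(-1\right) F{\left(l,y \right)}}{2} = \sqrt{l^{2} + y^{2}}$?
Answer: $60 + 24 \sqrt{41} \approx 213.68$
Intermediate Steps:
$F{\left(l,y \right)} = - 2 \sqrt{l^{2} + y^{2}}$
$Z{\left(E,r \right)} = 5 + 2 \sqrt{E^{2} + r^{2}}$ ($Z{\left(E,r \right)} = 5 - - 2 \sqrt{r^{2} + E^{2}} = 5 - - 2 \sqrt{E^{2} + r^{2}} = 5 + 2 \sqrt{E^{2} + r^{2}}$)
$4 \left(1 - -2\right) Z{\left(-4,5 \right)} = 4 \left(1 - -2\right) \left(5 + 2 \sqrt{\left(-4\right)^{2} + 5^{2}}\right) = 4 \left(1 + 2\right) \left(5 + 2 \sqrt{16 + 25}\right) = 4 \cdot 3 \left(5 + 2 \sqrt{41}\right) = 12 \left(5 + 2 \sqrt{41}\right) = 60 + 24 \sqrt{41}$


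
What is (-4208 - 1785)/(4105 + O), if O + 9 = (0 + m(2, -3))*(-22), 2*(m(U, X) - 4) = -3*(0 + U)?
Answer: -5993/4074 ≈ -1.4710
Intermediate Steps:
m(U, X) = 4 - 3*U/2 (m(U, X) = 4 + (-3*(0 + U))/2 = 4 + (-3*U)/2 = 4 - 3*U/2)
O = -31 (O = -9 + (0 + (4 - 3/2*2))*(-22) = -9 + (0 + (4 - 3))*(-22) = -9 + (0 + 1)*(-22) = -9 + 1*(-22) = -9 - 22 = -31)
(-4208 - 1785)/(4105 + O) = (-4208 - 1785)/(4105 - 31) = -5993/4074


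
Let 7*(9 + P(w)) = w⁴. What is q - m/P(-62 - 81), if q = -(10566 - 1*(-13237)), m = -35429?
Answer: -9953498841011/418161538 ≈ -23803.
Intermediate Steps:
P(w) = -9 + w⁴/7
q = -23803 (q = -(10566 + 13237) = -1*23803 = -23803)
q - m/P(-62 - 81) = -23803 - (-35429)/(-9 + (-62 - 81)⁴/7) = -23803 - (-35429)/(-9 + (⅐)*(-143)⁴) = -23803 - (-35429)/(-9 + (⅐)*418161601) = -23803 - (-35429)/(-9 + 418161601/7) = -23803 - (-35429)/418161538/7 = -23803 - (-35429)*7/418161538 = -23803 - 1*(-248003/418161538) = -23803 + 248003/418161538 = -9953498841011/418161538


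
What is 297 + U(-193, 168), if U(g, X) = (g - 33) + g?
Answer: -122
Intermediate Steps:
U(g, X) = -33 + 2*g (U(g, X) = (-33 + g) + g = -33 + 2*g)
297 + U(-193, 168) = 297 + (-33 + 2*(-193)) = 297 + (-33 - 386) = 297 - 419 = -122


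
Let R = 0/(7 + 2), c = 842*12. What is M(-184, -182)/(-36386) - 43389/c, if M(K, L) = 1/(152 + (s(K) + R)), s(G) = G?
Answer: -2105002451/490192192 ≈ -4.2942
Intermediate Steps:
c = 10104
R = 0 (R = 0/9 = 0*(⅑) = 0)
M(K, L) = 1/(152 + K) (M(K, L) = 1/(152 + (K + 0)) = 1/(152 + K))
M(-184, -182)/(-36386) - 43389/c = 1/((152 - 184)*(-36386)) - 43389/10104 = -1/36386/(-32) - 43389*1/10104 = -1/32*(-1/36386) - 14463/3368 = 1/1164352 - 14463/3368 = -2105002451/490192192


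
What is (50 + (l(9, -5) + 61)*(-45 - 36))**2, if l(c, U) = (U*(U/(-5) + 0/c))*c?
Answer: 1552516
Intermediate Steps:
l(c, U) = -c*U**2/5 (l(c, U) = (U*(U*(-1/5) + 0))*c = (U*(-U/5 + 0))*c = (U*(-U/5))*c = (-U**2/5)*c = -c*U**2/5)
(50 + (l(9, -5) + 61)*(-45 - 36))**2 = (50 + (-1/5*9*(-5)**2 + 61)*(-45 - 36))**2 = (50 + (-1/5*9*25 + 61)*(-81))**2 = (50 + (-45 + 61)*(-81))**2 = (50 + 16*(-81))**2 = (50 - 1296)**2 = (-1246)**2 = 1552516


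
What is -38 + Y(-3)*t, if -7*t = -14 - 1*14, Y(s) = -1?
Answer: -42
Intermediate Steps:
t = 4 (t = -(-14 - 1*14)/7 = -(-14 - 14)/7 = -⅐*(-28) = 4)
-38 + Y(-3)*t = -38 - 1*4 = -38 - 4 = -42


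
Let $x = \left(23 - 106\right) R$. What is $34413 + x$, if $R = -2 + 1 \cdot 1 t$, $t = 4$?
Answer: $34247$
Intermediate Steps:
$R = 2$ ($R = -2 + 1 \cdot 1 \cdot 4 = -2 + 1 \cdot 4 = -2 + 4 = 2$)
$x = -166$ ($x = \left(23 - 106\right) 2 = \left(-83\right) 2 = -166$)
$34413 + x = 34413 - 166 = 34247$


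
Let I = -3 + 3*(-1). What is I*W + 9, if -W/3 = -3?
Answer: -45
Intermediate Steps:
I = -6 (I = -3 - 3 = -6)
W = 9 (W = -3*(-3) = 9)
I*W + 9 = -6*9 + 9 = -54 + 9 = -45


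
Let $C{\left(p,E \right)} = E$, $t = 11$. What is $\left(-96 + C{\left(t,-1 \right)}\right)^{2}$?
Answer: $9409$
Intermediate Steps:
$\left(-96 + C{\left(t,-1 \right)}\right)^{2} = \left(-96 - 1\right)^{2} = \left(-97\right)^{2} = 9409$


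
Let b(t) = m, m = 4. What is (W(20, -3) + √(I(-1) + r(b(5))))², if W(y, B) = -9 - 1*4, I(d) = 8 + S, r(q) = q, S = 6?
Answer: 187 - 78*√2 ≈ 76.691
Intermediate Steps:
b(t) = 4
I(d) = 14 (I(d) = 8 + 6 = 14)
W(y, B) = -13 (W(y, B) = -9 - 4 = -13)
(W(20, -3) + √(I(-1) + r(b(5))))² = (-13 + √(14 + 4))² = (-13 + √18)² = (-13 + 3*√2)²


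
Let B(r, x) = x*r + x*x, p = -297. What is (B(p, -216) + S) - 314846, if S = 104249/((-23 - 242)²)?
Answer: -14328464301/70225 ≈ -2.0404e+5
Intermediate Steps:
B(r, x) = x² + r*x (B(r, x) = r*x + x² = x² + r*x)
S = 104249/70225 (S = 104249/((-265)²) = 104249/70225 ≈ 1.4845)
(B(p, -216) + S) - 314846 = (-216*(-297 - 216) + 104249/70225) - 314846 = (-216*(-513) + 104249/70225) - 314846 = (110808 + 104249/70225) - 314846 = 7781596049/70225 - 314846 = -14328464301/70225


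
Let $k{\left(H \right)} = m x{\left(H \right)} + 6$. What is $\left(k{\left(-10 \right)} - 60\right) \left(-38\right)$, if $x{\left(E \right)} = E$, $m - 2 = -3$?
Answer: $1672$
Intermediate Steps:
$m = -1$ ($m = 2 - 3 = -1$)
$k{\left(H \right)} = 6 - H$ ($k{\left(H \right)} = - H + 6 = 6 - H$)
$\left(k{\left(-10 \right)} - 60\right) \left(-38\right) = \left(\left(6 - -10\right) - 60\right) \left(-38\right) = \left(\left(6 + 10\right) - 60\right) \left(-38\right) = \left(16 - 60\right) \left(-38\right) = \left(-44\right) \left(-38\right) = 1672$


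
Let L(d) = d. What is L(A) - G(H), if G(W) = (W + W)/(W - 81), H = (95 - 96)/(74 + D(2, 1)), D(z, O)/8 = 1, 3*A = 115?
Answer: 763939/19929 ≈ 38.333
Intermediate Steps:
A = 115/3 (A = (1/3)*115 = 115/3 ≈ 38.333)
D(z, O) = 8 (D(z, O) = 8*1 = 8)
H = -1/82 (H = (95 - 96)/(74 + 8) = -1/82 ≈ -0.012195)
G(W) = 2*W/(-81 + W) (G(W) = (2*W)/(-81 + W) = 2*W/(-81 + W))
L(A) - G(H) = 115/3 - 2*(-1)/(82*(-81 - 1/82)) = 115/3 - 2*(-1)/(82*(-6643/82)) = 115/3 - 2*(-1)*(-82)/(82*6643) = 115/3 - 1*2/6643 = 115/3 - 2/6643 = 763939/19929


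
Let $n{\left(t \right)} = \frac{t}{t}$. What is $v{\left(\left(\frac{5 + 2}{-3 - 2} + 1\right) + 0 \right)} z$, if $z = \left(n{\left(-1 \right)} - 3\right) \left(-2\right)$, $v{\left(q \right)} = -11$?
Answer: $-44$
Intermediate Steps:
$n{\left(t \right)} = 1$
$z = 4$ ($z = \left(1 - 3\right) \left(-2\right) = \left(-2\right) \left(-2\right) = 4$)
$v{\left(\left(\frac{5 + 2}{-3 - 2} + 1\right) + 0 \right)} z = \left(-11\right) 4 = -44$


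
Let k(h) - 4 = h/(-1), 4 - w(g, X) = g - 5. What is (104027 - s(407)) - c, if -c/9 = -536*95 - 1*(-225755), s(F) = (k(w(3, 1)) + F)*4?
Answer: 1675922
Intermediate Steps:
w(g, X) = 9 - g (w(g, X) = 4 - (g - 5) = 4 - (-5 + g) = 4 + (5 - g) = 9 - g)
k(h) = 4 - h (k(h) = 4 + h/(-1) = 4 + h*(-1) = 4 - h)
s(F) = -8 + 4*F (s(F) = ((4 - (9 - 1*3)) + F)*4 = ((4 - (9 - 3)) + F)*4 = ((4 - 1*6) + F)*4 = ((4 - 6) + F)*4 = (-2 + F)*4 = -8 + 4*F)
c = -1573515 (c = -9*(-536*95 - 1*(-225755)) = -9*(-50920 + 225755) = -9*174835 = -1573515)
(104027 - s(407)) - c = (104027 - (-8 + 4*407)) - 1*(-1573515) = (104027 - (-8 + 1628)) + 1573515 = (104027 - 1*1620) + 1573515 = (104027 - 1620) + 1573515 = 102407 + 1573515 = 1675922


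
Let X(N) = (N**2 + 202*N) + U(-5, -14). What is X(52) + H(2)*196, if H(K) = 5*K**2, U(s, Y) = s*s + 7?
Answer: 17160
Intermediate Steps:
U(s, Y) = 7 + s**2 (U(s, Y) = s**2 + 7 = 7 + s**2)
X(N) = 32 + N**2 + 202*N (X(N) = (N**2 + 202*N) + (7 + (-5)**2) = (N**2 + 202*N) + (7 + 25) = (N**2 + 202*N) + 32 = 32 + N**2 + 202*N)
X(52) + H(2)*196 = (32 + 52**2 + 202*52) + (5*2**2)*196 = (32 + 2704 + 10504) + (5*4)*196 = 13240 + 20*196 = 13240 + 3920 = 17160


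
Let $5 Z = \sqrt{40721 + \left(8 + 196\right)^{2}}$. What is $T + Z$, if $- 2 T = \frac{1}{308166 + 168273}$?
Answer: $- \frac{1}{952878} + \frac{\sqrt{82337}}{5} \approx 57.389$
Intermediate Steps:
$T = - \frac{1}{952878}$ ($T = - \frac{1}{2 \left(308166 + 168273\right)} = - \frac{1}{2 \cdot 476439} = \left(- \frac{1}{2}\right) \frac{1}{476439} = - \frac{1}{952878} \approx -1.0495 \cdot 10^{-6}$)
$Z = \frac{\sqrt{82337}}{5}$ ($Z = \frac{\sqrt{40721 + \left(8 + 196\right)^{2}}}{5} = \frac{\sqrt{40721 + 204^{2}}}{5} = \frac{\sqrt{40721 + 41616}}{5} = \frac{\sqrt{82337}}{5} \approx 57.389$)
$T + Z = - \frac{1}{952878} + \frac{\sqrt{82337}}{5}$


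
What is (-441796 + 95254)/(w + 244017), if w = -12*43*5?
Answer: -16502/11497 ≈ -1.4353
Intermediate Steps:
w = -2580 (w = -516*5 = -2580)
(-441796 + 95254)/(w + 244017) = (-441796 + 95254)/(-2580 + 244017) = -346542/241437 = -346542*1/241437 = -16502/11497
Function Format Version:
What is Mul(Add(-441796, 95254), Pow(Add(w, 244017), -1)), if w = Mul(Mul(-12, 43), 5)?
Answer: Rational(-16502, 11497) ≈ -1.4353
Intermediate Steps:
w = -2580 (w = Mul(-516, 5) = -2580)
Mul(Add(-441796, 95254), Pow(Add(w, 244017), -1)) = Mul(Add(-441796, 95254), Pow(Add(-2580, 244017), -1)) = Mul(-346542, Pow(241437, -1)) = Mul(-346542, Rational(1, 241437)) = Rational(-16502, 11497)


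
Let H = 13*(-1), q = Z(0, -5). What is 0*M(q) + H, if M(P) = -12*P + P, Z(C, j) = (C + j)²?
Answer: -13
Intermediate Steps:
q = 25 (q = (0 - 5)² = (-5)² = 25)
M(P) = -11*P
H = -13
0*M(q) + H = 0*(-11*25) - 13 = 0*(-275) - 13 = 0 - 13 = -13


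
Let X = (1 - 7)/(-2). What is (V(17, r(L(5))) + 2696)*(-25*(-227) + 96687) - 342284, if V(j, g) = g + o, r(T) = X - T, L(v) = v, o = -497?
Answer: 224547030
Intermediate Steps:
X = 3 (X = -6*(-½) = 3)
r(T) = 3 - T
V(j, g) = -497 + g (V(j, g) = g - 497 = -497 + g)
(V(17, r(L(5))) + 2696)*(-25*(-227) + 96687) - 342284 = ((-497 + (3 - 1*5)) + 2696)*(-25*(-227) + 96687) - 342284 = ((-497 + (3 - 5)) + 2696)*(5675 + 96687) - 342284 = ((-497 - 2) + 2696)*102362 - 342284 = (-499 + 2696)*102362 - 342284 = 2197*102362 - 342284 = 224889314 - 342284 = 224547030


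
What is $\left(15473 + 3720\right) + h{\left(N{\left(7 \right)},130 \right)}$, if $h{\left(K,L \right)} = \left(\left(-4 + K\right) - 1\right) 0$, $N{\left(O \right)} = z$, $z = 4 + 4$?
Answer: $19193$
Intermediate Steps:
$z = 8$
$N{\left(O \right)} = 8$
$h{\left(K,L \right)} = 0$ ($h{\left(K,L \right)} = \left(-5 + K\right) 0 = 0$)
$\left(15473 + 3720\right) + h{\left(N{\left(7 \right)},130 \right)} = \left(15473 + 3720\right) + 0 = 19193 + 0 = 19193$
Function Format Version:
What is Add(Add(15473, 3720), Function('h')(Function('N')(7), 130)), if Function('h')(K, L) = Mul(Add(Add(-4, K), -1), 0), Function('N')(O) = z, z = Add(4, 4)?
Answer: 19193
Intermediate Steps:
z = 8
Function('N')(O) = 8
Function('h')(K, L) = 0 (Function('h')(K, L) = Mul(Add(-5, K), 0) = 0)
Add(Add(15473, 3720), Function('h')(Function('N')(7), 130)) = Add(Add(15473, 3720), 0) = Add(19193, 0) = 19193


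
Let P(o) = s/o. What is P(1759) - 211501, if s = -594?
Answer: -372030853/1759 ≈ -2.1150e+5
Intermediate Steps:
P(o) = -594/o
P(1759) - 211501 = -594/1759 - 211501 = -372030853/1759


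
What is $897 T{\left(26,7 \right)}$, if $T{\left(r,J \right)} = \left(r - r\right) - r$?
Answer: $-23322$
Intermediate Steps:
$T{\left(r,J \right)} = - r$ ($T{\left(r,J \right)} = 0 - r = - r$)
$897 T{\left(26,7 \right)} = 897 \left(\left(-1\right) 26\right) = 897 \left(-26\right) = -23322$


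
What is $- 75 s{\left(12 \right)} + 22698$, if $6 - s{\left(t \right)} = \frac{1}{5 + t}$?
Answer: $\frac{378291}{17} \approx 22252.0$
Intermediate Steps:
$s{\left(t \right)} = 6 - \frac{1}{5 + t}$
$- 75 s{\left(12 \right)} + 22698 = - 75 \frac{29 + 6 \cdot 12}{5 + 12} + 22698 = - 75 \frac{29 + 72}{17} + 22698 = - 75 \cdot \frac{1}{17} \cdot 101 + 22698 = \left(-75\right) \frac{101}{17} + 22698 = - \frac{7575}{17} + 22698 = \frac{378291}{17}$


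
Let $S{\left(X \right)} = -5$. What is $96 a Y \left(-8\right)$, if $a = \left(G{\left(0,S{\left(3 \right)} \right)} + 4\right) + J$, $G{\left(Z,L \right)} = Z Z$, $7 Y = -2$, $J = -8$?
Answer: $- \frac{6144}{7} \approx -877.71$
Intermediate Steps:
$Y = - \frac{2}{7}$ ($Y = \frac{1}{7} \left(-2\right) = - \frac{2}{7} \approx -0.28571$)
$G{\left(Z,L \right)} = Z^{2}$
$a = -4$ ($a = \left(0^{2} + 4\right) - 8 = \left(0 + 4\right) - 8 = 4 - 8 = -4$)
$96 a Y \left(-8\right) = 96 \left(-4\right) \left(\left(- \frac{2}{7}\right) \left(-8\right)\right) = \left(-384\right) \frac{16}{7} = - \frac{6144}{7}$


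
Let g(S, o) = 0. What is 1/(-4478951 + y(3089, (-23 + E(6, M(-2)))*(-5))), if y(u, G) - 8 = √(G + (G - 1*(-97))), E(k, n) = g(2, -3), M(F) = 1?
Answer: -1492981/6686976798974 - √327/20060930396922 ≈ -2.2327e-7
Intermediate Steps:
E(k, n) = 0
y(u, G) = 8 + √(97 + 2*G) (y(u, G) = 8 + √(G + (G - 1*(-97))) = 8 + √(G + (G + 97)) = 8 + √(G + (97 + G)) = 8 + √(97 + 2*G))
1/(-4478951 + y(3089, (-23 + E(6, M(-2)))*(-5))) = 1/(-4478951 + (8 + √(97 + 2*((-23 + 0)*(-5))))) = 1/(-4478951 + (8 + √(97 + 2*(-23*(-5))))) = 1/(-4478951 + (8 + √(97 + 2*115))) = 1/(-4478951 + (8 + √(97 + 230))) = 1/(-4478951 + (8 + √327)) = 1/(-4478943 + √327)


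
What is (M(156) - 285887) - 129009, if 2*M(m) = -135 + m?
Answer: -829771/2 ≈ -4.1489e+5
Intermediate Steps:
M(m) = -135/2 + m/2 (M(m) = (-135 + m)/2 = -135/2 + m/2)
(M(156) - 285887) - 129009 = ((-135/2 + (½)*156) - 285887) - 129009 = ((-135/2 + 78) - 285887) - 129009 = (21/2 - 285887) - 129009 = -571753/2 - 129009 = -829771/2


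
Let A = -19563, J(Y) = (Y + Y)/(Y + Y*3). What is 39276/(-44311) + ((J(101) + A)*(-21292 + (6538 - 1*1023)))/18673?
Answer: 27350611262379/1654838606 ≈ 16528.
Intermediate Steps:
J(Y) = 1/2 (J(Y) = (2*Y)/(Y + 3*Y) = (2*Y)/((4*Y)) = (2*Y)*(1/(4*Y)) = 1/2)
39276/(-44311) + ((J(101) + A)*(-21292 + (6538 - 1*1023)))/18673 = 39276/(-44311) + ((1/2 - 19563)*(-21292 + (6538 - 1*1023)))/18673 = 39276*(-1/44311) - 39125*(-21292 + (6538 - 1023))/2*(1/18673) = -39276/44311 - 39125*(-21292 + 5515)/2*(1/18673) = -39276/44311 - 39125/2*(-15777)*(1/18673) = -39276/44311 + (617275125/2)*(1/18673) = -39276/44311 + 617275125/37346 = 27350611262379/1654838606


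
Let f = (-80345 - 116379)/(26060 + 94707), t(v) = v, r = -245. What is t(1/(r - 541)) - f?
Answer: 154504297/94922862 ≈ 1.6277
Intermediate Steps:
f = -196724/120767 ≈ -1.6290
t(1/(r - 541)) - f = 1/(-245 - 541) - 1*(-196724/120767) = 1/(-786) + 196724/120767 = -1/786 + 196724/120767 = 154504297/94922862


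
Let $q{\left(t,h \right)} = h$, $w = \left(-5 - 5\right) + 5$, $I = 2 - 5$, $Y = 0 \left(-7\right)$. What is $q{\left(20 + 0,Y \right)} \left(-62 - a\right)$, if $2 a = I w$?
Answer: $0$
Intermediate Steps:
$Y = 0$
$I = -3$ ($I = 2 - 5 = -3$)
$w = -5$ ($w = -10 + 5 = -5$)
$a = \frac{15}{2}$ ($a = \frac{\left(-3\right) \left(-5\right)}{2} = \frac{1}{2} \cdot 15 = \frac{15}{2} \approx 7.5$)
$q{\left(20 + 0,Y \right)} \left(-62 - a\right) = 0 \left(-62 - \frac{15}{2}\right) = 0 \left(- \frac{139}{2}\right) = 0$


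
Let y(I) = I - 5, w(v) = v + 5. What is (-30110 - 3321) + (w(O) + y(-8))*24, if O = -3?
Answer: -33695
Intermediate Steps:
w(v) = 5 + v
y(I) = -5 + I
(-30110 - 3321) + (w(O) + y(-8))*24 = (-30110 - 3321) + ((5 - 3) + (-5 - 8))*24 = -33431 + (2 - 13)*24 = -33431 - 11*24 = -33431 - 264 = -33695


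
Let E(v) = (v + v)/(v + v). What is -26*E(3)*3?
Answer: -78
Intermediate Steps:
E(v) = 1 (E(v) = (2*v)/((2*v)) = (2*v)*(1/(2*v)) = 1)
-26*E(3)*3 = -26*1*3 = -26*3 = -78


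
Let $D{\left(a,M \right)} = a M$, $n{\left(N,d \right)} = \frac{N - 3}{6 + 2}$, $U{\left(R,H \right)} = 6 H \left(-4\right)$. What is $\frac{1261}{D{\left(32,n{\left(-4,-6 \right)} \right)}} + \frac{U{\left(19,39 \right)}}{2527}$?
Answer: $- \frac{458965}{10108} \approx -45.406$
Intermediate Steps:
$U{\left(R,H \right)} = - 24 H$
$n{\left(N,d \right)} = - \frac{3}{8} + \frac{N}{8}$ ($n{\left(N,d \right)} = \frac{-3 + N}{8} = \left(-3 + N\right) \frac{1}{8} = - \frac{3}{8} + \frac{N}{8}$)
$D{\left(a,M \right)} = M a$
$\frac{1261}{D{\left(32,n{\left(-4,-6 \right)} \right)}} + \frac{U{\left(19,39 \right)}}{2527} = \frac{1261}{\left(- \frac{3}{8} + \frac{1}{8} \left(-4\right)\right) 32} + \frac{\left(-24\right) 39}{2527} = \frac{1261}{\left(- \frac{3}{8} - \frac{1}{2}\right) 32} - \frac{936}{2527} = \frac{1261}{\left(- \frac{7}{8}\right) 32} - \frac{936}{2527} = \frac{1261}{-28} - \frac{936}{2527} = 1261 \left(- \frac{1}{28}\right) - \frac{936}{2527} = - \frac{1261}{28} - \frac{936}{2527} = - \frac{458965}{10108}$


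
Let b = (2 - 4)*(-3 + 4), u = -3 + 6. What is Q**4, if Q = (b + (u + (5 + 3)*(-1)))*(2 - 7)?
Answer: 1500625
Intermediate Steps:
u = 3
b = -2 (b = -2*1 = -2)
Q = 35 (Q = (-2 + (3 + (5 + 3)*(-1)))*(2 - 7) = (-2 + (3 + 8*(-1)))*(-5) = (-2 + (3 - 8))*(-5) = (-2 - 5)*(-5) = -7*(-5) = 35)
Q**4 = 35**4 = 1500625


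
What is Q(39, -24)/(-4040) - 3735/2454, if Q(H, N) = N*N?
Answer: -687621/413090 ≈ -1.6646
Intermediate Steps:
Q(H, N) = N²
Q(39, -24)/(-4040) - 3735/2454 = (-24)²/(-4040) - 3735/2454 = 576*(-1/4040) - 3735*1/2454 = -72/505 - 1245/818 = -687621/413090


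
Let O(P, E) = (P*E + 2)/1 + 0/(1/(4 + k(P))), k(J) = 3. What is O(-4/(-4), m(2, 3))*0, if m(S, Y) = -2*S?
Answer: 0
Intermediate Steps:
O(P, E) = 2 + E*P (O(P, E) = (P*E + 2)/1 + 0/(1/(4 + 3)) = (E*P + 2)*1 + 0/(1/7) = (2 + E*P)*1 + 0/(⅐) = (2 + E*P) + 0*7 = (2 + E*P) + 0 = 2 + E*P)
O(-4/(-4), m(2, 3))*0 = (2 + (-2*2)*(-4/(-4)))*0 = (2 - (-16)*(-1)/4)*0 = (2 - 4*1)*0 = (2 - 4)*0 = -2*0 = 0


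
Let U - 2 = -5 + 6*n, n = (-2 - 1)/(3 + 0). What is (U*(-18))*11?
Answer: 1782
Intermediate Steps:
n = -1 (n = -3/3 = -3*⅓ = -1)
U = -9 (U = 2 + (-5 + 6*(-1)) = 2 + (-5 - 6) = 2 - 11 = -9)
(U*(-18))*11 = -9*(-18)*11 = 162*11 = 1782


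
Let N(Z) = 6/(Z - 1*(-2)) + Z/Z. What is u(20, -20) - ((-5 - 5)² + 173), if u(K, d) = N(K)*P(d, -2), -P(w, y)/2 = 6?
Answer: -3171/11 ≈ -288.27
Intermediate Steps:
P(w, y) = -12 (P(w, y) = -2*6 = -12)
N(Z) = 1 + 6/(2 + Z) (N(Z) = 6/(Z + 2) + 1 = 6/(2 + Z) + 1 = 1 + 6/(2 + Z))
u(K, d) = -12*(8 + K)/(2 + K) (u(K, d) = ((8 + K)/(2 + K))*(-12) = -12*(8 + K)/(2 + K))
u(20, -20) - ((-5 - 5)² + 173) = 12*(-8 - 1*20)/(2 + 20) - ((-5 - 5)² + 173) = 12*(-8 - 20)/22 - ((-10)² + 173) = 12*(1/22)*(-28) - (100 + 173) = -168/11 - 1*273 = -168/11 - 273 = -3171/11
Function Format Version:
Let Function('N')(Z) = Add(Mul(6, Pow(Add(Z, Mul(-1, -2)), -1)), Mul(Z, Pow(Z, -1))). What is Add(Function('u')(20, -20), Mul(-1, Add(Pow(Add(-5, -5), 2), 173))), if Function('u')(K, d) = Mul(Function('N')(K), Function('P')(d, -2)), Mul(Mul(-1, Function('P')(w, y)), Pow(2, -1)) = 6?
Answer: Rational(-3171, 11) ≈ -288.27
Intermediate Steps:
Function('P')(w, y) = -12 (Function('P')(w, y) = Mul(-2, 6) = -12)
Function('N')(Z) = Add(1, Mul(6, Pow(Add(2, Z), -1))) (Function('N')(Z) = Add(Mul(6, Pow(Add(Z, 2), -1)), 1) = Add(Mul(6, Pow(Add(2, Z), -1)), 1) = Add(1, Mul(6, Pow(Add(2, Z), -1))))
Function('u')(K, d) = Mul(-12, Pow(Add(2, K), -1), Add(8, K)) (Function('u')(K, d) = Mul(Mul(Pow(Add(2, K), -1), Add(8, K)), -12) = Mul(-12, Pow(Add(2, K), -1), Add(8, K)))
Add(Function('u')(20, -20), Mul(-1, Add(Pow(Add(-5, -5), 2), 173))) = Add(Mul(12, Pow(Add(2, 20), -1), Add(-8, Mul(-1, 20))), Mul(-1, Add(Pow(Add(-5, -5), 2), 173))) = Add(Mul(12, Pow(22, -1), Add(-8, -20)), Mul(-1, Add(Pow(-10, 2), 173))) = Add(Mul(12, Rational(1, 22), -28), Mul(-1, Add(100, 173))) = Add(Rational(-168, 11), Mul(-1, 273)) = Add(Rational(-168, 11), -273) = Rational(-3171, 11)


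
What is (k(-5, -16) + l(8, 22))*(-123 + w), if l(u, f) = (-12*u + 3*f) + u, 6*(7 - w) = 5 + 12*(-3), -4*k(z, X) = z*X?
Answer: 4655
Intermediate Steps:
k(z, X) = -X*z/4 (k(z, X) = -z*X/4 = -X*z/4)
w = 73/6 (w = 7 - (5 + 12*(-3))/6 = 7 - (5 - 36)/6 = 7 - 1/6*(-31) = 7 + 31/6 = 73/6 ≈ 12.167)
l(u, f) = -11*u + 3*f
(k(-5, -16) + l(8, 22))*(-123 + w) = (-1/4*(-16)*(-5) + (-11*8 + 3*22))*(-123 + 73/6) = (-20 + (-88 + 66))*(-665/6) = (-20 - 22)*(-665/6) = -42*(-665/6) = 4655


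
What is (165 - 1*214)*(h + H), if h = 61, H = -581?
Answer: 25480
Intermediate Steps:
(165 - 1*214)*(h + H) = (165 - 1*214)*(61 - 581) = (165 - 214)*(-520) = -49*(-520) = 25480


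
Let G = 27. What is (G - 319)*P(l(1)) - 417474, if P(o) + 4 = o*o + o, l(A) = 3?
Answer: -419810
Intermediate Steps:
P(o) = -4 + o + o² (P(o) = -4 + (o*o + o) = -4 + (o² + o) = -4 + (o + o²) = -4 + o + o²)
(G - 319)*P(l(1)) - 417474 = (27 - 319)*(-4 + 3 + 3²) - 417474 = -292*(-4 + 3 + 9) - 417474 = -292*8 - 417474 = -2336 - 417474 = -419810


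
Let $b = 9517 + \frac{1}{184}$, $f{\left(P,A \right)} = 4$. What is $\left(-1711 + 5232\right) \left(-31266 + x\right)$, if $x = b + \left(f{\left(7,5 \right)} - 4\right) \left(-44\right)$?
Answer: $- \frac{14090390615}{184} \approx -7.6578 \cdot 10^{7}$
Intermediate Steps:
$b = \frac{1751129}{184}$ ($b = 9517 + \frac{1}{184} = \frac{1751129}{184} \approx 9517.0$)
$x = \frac{1751129}{184}$ ($x = \frac{1751129}{184} + \left(4 - 4\right) \left(-44\right) = \frac{1751129}{184} + 0 \left(-44\right) = \frac{1751129}{184} + 0 = \frac{1751129}{184} \approx 9517.0$)
$\left(-1711 + 5232\right) \left(-31266 + x\right) = \left(-1711 + 5232\right) \left(-31266 + \frac{1751129}{184}\right) = 3521 \left(- \frac{4001815}{184}\right) = - \frac{14090390615}{184}$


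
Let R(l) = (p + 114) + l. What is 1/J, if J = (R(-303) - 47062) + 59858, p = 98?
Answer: 1/12705 ≈ 7.8709e-5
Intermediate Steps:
R(l) = 212 + l (R(l) = (98 + 114) + l = 212 + l)
J = 12705 (J = ((212 - 303) - 47062) + 59858 = (-91 - 47062) + 59858 = -47153 + 59858 = 12705)
1/J = 1/12705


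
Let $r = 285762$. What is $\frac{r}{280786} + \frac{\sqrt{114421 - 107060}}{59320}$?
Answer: $\frac{142881}{140393} + \frac{\sqrt{7361}}{59320} \approx 1.0192$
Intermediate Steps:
$\frac{r}{280786} + \frac{\sqrt{114421 - 107060}}{59320} = \frac{285762}{280786} + \frac{\sqrt{114421 - 107060}}{59320} = 285762 \cdot \frac{1}{280786} + \sqrt{7361} \cdot \frac{1}{59320} = \frac{142881}{140393} + \frac{\sqrt{7361}}{59320}$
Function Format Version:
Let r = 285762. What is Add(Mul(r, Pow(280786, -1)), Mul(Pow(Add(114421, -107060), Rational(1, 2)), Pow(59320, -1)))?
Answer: Add(Rational(142881, 140393), Mul(Rational(1, 59320), Pow(7361, Rational(1, 2)))) ≈ 1.0192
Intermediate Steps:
Add(Mul(r, Pow(280786, -1)), Mul(Pow(Add(114421, -107060), Rational(1, 2)), Pow(59320, -1))) = Add(Mul(285762, Pow(280786, -1)), Mul(Pow(Add(114421, -107060), Rational(1, 2)), Pow(59320, -1))) = Add(Mul(285762, Rational(1, 280786)), Mul(Pow(7361, Rational(1, 2)), Rational(1, 59320))) = Add(Rational(142881, 140393), Mul(Rational(1, 59320), Pow(7361, Rational(1, 2))))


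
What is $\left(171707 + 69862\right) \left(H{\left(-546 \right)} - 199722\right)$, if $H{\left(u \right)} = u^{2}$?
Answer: $23768940186$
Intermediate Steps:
$\left(171707 + 69862\right) \left(H{\left(-546 \right)} - 199722\right) = \left(171707 + 69862\right) \left(\left(-546\right)^{2} - 199722\right) = 241569 \left(298116 - 199722\right) = 241569 \cdot 98394 = 23768940186$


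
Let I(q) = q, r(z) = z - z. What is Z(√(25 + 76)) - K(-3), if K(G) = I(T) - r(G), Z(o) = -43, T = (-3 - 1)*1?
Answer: -39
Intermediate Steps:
r(z) = 0
T = -4 (T = -4*1 = -4)
K(G) = -4 (K(G) = -4 - 1*0 = -4 + 0 = -4)
Z(√(25 + 76)) - K(-3) = -43 - 1*(-4) = -43 + 4 = -39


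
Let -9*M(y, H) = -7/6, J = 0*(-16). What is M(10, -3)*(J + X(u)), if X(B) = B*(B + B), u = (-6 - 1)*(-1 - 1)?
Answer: 1372/27 ≈ 50.815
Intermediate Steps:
J = 0
M(y, H) = 7/54 (M(y, H) = -(-7)/(9*6) = -⅑*(-7/6) = 7/54)
u = 14 (u = -7*(-2) = 14)
X(B) = 2*B² (X(B) = B*(2*B) = 2*B²)
M(10, -3)*(J + X(u)) = 7*(0 + 2*14²)/54 = 7*(0 + 2*196)/54 = 7*(0 + 392)/54 = (7/54)*392 = 1372/27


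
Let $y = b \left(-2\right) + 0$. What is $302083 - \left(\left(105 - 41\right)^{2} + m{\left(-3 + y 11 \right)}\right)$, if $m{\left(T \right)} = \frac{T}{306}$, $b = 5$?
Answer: $\frac{91184135}{306} \approx 2.9799 \cdot 10^{5}$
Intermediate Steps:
$y = -10$ ($y = 5 \left(-2\right) + 0 = -10 + 0 = -10$)
$m{\left(T \right)} = \frac{T}{306}$ ($m{\left(T \right)} = T \frac{1}{306} = \frac{T}{306}$)
$302083 - \left(\left(105 - 41\right)^{2} + m{\left(-3 + y 11 \right)}\right) = 302083 - \left(\left(105 - 41\right)^{2} + \frac{-3 - 110}{306}\right) = 302083 - \left(64^{2} + \frac{-3 - 110}{306}\right) = 302083 - \left(4096 + \frac{1}{306} \left(-113\right)\right) = 302083 - \left(4096 - \frac{113}{306}\right) = 302083 - \frac{1253263}{306} = \frac{91184135}{306}$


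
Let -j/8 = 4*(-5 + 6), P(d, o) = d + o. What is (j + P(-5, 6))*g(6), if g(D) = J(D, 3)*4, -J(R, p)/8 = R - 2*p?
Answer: 0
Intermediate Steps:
J(R, p) = -8*R + 16*p (J(R, p) = -8*(R - 2*p) = -8*R + 16*p)
j = -32 (j = -32*(-5 + 6) = -32 ≈ -32.000)
g(D) = 192 - 32*D (g(D) = (-8*D + 16*3)*4 = (-8*D + 48)*4 = (48 - 8*D)*4 = 192 - 32*D)
(j + P(-5, 6))*g(6) = (-32 + (-5 + 6))*(192 - 32*6) = (-32 + 1)*(192 - 192) = -31*0 = 0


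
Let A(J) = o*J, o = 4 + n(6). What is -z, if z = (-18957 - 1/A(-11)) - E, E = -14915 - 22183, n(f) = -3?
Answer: -199552/11 ≈ -18141.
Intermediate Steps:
o = 1 (o = 4 - 3 = 1)
E = -37098
A(J) = J (A(J) = 1*J = J)
z = 199552/11 (z = (-18957 - 1/(-11)) - 1*(-37098) = (-18957 - 1*(-1/11)) + 37098 = (-18957 + 1/11) + 37098 = -208526/11 + 37098 = 199552/11 ≈ 18141.)
-z = -1*199552/11 = -199552/11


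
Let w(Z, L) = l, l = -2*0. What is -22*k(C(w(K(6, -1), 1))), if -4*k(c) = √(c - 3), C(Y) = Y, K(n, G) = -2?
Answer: 11*I*√3/2 ≈ 9.5263*I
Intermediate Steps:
l = 0
w(Z, L) = 0
k(c) = -√(-3 + c)/4 (k(c) = -√(c - 3)/4 = -√(-3 + c)/4)
-22*k(C(w(K(6, -1), 1))) = -(-11)*√(-3 + 0)/2 = -(-11)*√(-3)/2 = -(-11)*I*√3/2 = 11*I*√3/2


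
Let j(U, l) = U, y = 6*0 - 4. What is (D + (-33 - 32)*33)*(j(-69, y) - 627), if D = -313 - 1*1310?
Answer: 2622528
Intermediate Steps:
y = -4 (y = 0 - 4 = -4)
D = -1623 (D = -313 - 1310 = -1623)
(D + (-33 - 32)*33)*(j(-69, y) - 627) = (-1623 + (-33 - 32)*33)*(-69 - 627) = (-1623 - 65*33)*(-696) = (-1623 - 2145)*(-696) = -3768*(-696) = 2622528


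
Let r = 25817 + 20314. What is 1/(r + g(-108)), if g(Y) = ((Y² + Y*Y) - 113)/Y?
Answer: 108/4958933 ≈ 2.1779e-5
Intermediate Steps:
r = 46131
g(Y) = (-113 + 2*Y²)/Y (g(Y) = ((Y² + Y²) - 113)/Y = (2*Y² - 113)/Y = (-113 + 2*Y²)/Y)
1/(r + g(-108)) = 1/(46131 + (-113/(-108) + 2*(-108))) = 1/(46131 + (-113*(-1/108) - 216)) = 1/(46131 + (113/108 - 216)) = 1/(46131 - 23215/108) = 1/(4958933/108) = 108/4958933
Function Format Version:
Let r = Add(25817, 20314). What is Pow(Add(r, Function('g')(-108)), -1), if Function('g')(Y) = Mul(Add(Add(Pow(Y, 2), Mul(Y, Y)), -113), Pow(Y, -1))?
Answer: Rational(108, 4958933) ≈ 2.1779e-5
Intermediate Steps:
r = 46131
Function('g')(Y) = Mul(Pow(Y, -1), Add(-113, Mul(2, Pow(Y, 2)))) (Function('g')(Y) = Mul(Add(Add(Pow(Y, 2), Pow(Y, 2)), -113), Pow(Y, -1)) = Mul(Add(Mul(2, Pow(Y, 2)), -113), Pow(Y, -1)) = Mul(Add(-113, Mul(2, Pow(Y, 2))), Pow(Y, -1)) = Mul(Pow(Y, -1), Add(-113, Mul(2, Pow(Y, 2)))))
Pow(Add(r, Function('g')(-108)), -1) = Pow(Add(46131, Add(Mul(-113, Pow(-108, -1)), Mul(2, -108))), -1) = Pow(Add(46131, Add(Mul(-113, Rational(-1, 108)), -216)), -1) = Pow(Add(46131, Add(Rational(113, 108), -216)), -1) = Pow(Add(46131, Rational(-23215, 108)), -1) = Pow(Rational(4958933, 108), -1) = Rational(108, 4958933)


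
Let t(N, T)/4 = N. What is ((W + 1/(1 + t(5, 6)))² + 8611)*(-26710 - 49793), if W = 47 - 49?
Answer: -13840237876/21 ≈ -6.5906e+8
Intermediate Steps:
W = -2
t(N, T) = 4*N
((W + 1/(1 + t(5, 6)))² + 8611)*(-26710 - 49793) = ((-2 + 1/(1 + 4*5))² + 8611)*(-26710 - 49793) = ((-2 + 1/(1 + 20))² + 8611)*(-76503) = ((-2 + 1/21)² + 8611)*(-76503) = ((-41/21)² + 8611)*(-76503) = (1681/441 + 8611)*(-76503) = (3799132/441)*(-76503) = -13840237876/21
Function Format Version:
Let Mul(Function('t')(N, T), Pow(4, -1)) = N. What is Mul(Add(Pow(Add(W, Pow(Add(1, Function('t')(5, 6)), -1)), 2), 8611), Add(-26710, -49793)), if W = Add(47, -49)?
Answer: Rational(-13840237876, 21) ≈ -6.5906e+8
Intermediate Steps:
W = -2
Function('t')(N, T) = Mul(4, N)
Mul(Add(Pow(Add(W, Pow(Add(1, Function('t')(5, 6)), -1)), 2), 8611), Add(-26710, -49793)) = Mul(Add(Pow(Add(-2, Pow(Add(1, Mul(4, 5)), -1)), 2), 8611), Add(-26710, -49793)) = Mul(Add(Pow(Add(-2, Pow(Add(1, 20), -1)), 2), 8611), -76503) = Mul(Add(Pow(Add(-2, Pow(21, -1)), 2), 8611), -76503) = Mul(Add(Pow(Add(-2, Rational(1, 21)), 2), 8611), -76503) = Mul(Add(Pow(Rational(-41, 21), 2), 8611), -76503) = Mul(Add(Rational(1681, 441), 8611), -76503) = Mul(Rational(3799132, 441), -76503) = Rational(-13840237876, 21)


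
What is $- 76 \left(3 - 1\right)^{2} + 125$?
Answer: $-179$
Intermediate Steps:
$- 76 \left(3 - 1\right)^{2} + 125 = - 76 \cdot 2^{2} + 125 = \left(-76\right) 4 + 125 = -304 + 125 = -179$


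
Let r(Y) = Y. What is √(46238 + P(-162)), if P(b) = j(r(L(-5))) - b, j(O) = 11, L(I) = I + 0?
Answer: √46411 ≈ 215.43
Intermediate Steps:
L(I) = I
P(b) = 11 - b
√(46238 + P(-162)) = √(46238 + (11 - 1*(-162))) = √(46238 + (11 + 162)) = √(46238 + 173) = √46411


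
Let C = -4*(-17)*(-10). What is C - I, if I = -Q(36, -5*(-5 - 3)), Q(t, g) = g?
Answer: -640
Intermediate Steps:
I = -40 (I = -(-5)*(-5 - 3) = -(-5)*(-8) = -1*40 = -40)
C = -680 (C = 68*(-10) = -680)
C - I = -680 - 1*(-40) = -680 + 40 = -640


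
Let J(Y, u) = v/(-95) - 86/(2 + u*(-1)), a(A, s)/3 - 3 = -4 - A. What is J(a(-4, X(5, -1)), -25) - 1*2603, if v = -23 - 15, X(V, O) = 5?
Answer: -351781/135 ≈ -2605.8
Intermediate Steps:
v = -38
a(A, s) = -3 - 3*A (a(A, s) = 9 + 3*(-4 - A) = 9 + (-12 - 3*A) = -3 - 3*A)
J(Y, u) = ⅖ - 86/(2 - u) (J(Y, u) = -38/(-95) - 86/(2 + u*(-1)) = -38*(-1/95) - 86/(2 - u) = ⅖ - 86/(2 - u))
J(a(-4, X(5, -1)), -25) - 1*2603 = 2*(213 - 25)/(5*(-2 - 25)) - 1*2603 = (⅖)*188/(-27) - 2603 = (⅖)*(-1/27)*188 - 2603 = -376/135 - 2603 = -351781/135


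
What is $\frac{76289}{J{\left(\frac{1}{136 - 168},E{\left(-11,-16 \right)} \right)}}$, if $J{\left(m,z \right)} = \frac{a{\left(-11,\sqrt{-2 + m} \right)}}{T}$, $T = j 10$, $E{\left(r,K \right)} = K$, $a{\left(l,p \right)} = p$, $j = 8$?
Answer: $- \frac{4882496 i \sqrt{130}}{13} \approx - 4.2822 \cdot 10^{6} i$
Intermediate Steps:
$T = 80$ ($T = 8 \cdot 10 = 80$)
$J{\left(m,z \right)} = \frac{\sqrt{-2 + m}}{80}$
$\frac{76289}{J{\left(\frac{1}{136 - 168},E{\left(-11,-16 \right)} \right)}} = \frac{76289}{\frac{1}{80} \sqrt{-2 + \frac{1}{136 - 168}}} = \frac{76289}{\frac{1}{80} \sqrt{-2 + \frac{1}{-32}}} = \frac{76289}{\frac{1}{80} \sqrt{-2 - \frac{1}{32}}} = \frac{76289}{\frac{1}{80} \sqrt{- \frac{65}{32}}} = \frac{76289}{\frac{1}{80} \frac{i \sqrt{130}}{8}} = \frac{76289}{\frac{1}{640} i \sqrt{130}} = 76289 \left(- \frac{64 i \sqrt{130}}{13}\right) = - \frac{4882496 i \sqrt{130}}{13}$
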